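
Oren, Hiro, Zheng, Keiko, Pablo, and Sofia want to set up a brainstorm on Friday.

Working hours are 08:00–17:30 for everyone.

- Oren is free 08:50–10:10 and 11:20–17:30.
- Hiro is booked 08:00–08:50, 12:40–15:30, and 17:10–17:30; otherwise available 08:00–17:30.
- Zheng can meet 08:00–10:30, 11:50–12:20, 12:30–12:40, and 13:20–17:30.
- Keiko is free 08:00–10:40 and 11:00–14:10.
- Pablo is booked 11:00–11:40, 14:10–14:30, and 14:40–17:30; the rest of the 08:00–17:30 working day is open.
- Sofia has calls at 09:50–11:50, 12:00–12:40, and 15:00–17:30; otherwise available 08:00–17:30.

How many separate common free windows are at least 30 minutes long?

Hiro free within 08:00–17:30: 08:50–12:40, 15:30–17:10.
Pablo free within 08:00–17:30: 08:00–11:00, 11:40–14:10, 14:30–14:40.
Sofia free within 08:00–17:30: 08:00–09:50, 11:50–12:00, 12:40–15:00.
Oren ∩ Hiro: 08:50–10:10, 11:20–12:40, 15:30–17:10.
Oren ∩ Hiro ∩ Zheng: 08:50–10:10, 11:50–12:20, 12:30–12:40, 15:30–17:10.
Oren ∩ Hiro ∩ Zheng ∩ Keiko: 08:50–10:10, 11:50–12:20, 12:30–12:40.
Oren ∩ Hiro ∩ Zheng ∩ Keiko ∩ Pablo: 08:50–10:10, 11:50–12:20, 12:30–12:40.
Oren ∩ Hiro ∩ Zheng ∩ Keiko ∩ Pablo ∩ Sofia: 08:50–09:50, 11:50–12:00.
Windows ≥ 30 min: 08:50–09:50.
That's 1 window.

1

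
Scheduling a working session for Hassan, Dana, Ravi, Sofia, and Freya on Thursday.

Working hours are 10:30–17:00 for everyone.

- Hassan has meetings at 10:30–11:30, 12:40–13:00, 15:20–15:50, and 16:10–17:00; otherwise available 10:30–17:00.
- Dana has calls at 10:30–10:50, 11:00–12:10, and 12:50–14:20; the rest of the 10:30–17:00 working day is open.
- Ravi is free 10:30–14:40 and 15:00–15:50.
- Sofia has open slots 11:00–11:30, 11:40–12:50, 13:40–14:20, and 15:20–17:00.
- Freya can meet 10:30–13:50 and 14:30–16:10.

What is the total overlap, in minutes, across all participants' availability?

Hassan free within 10:30–17:00: 11:30–12:40, 13:00–15:20, 15:50–16:10.
Dana free within 10:30–17:00: 10:50–11:00, 12:10–12:50, 14:20–17:00.
Hassan ∩ Dana: 12:10–12:40, 14:20–15:20, 15:50–16:10.
Hassan ∩ Dana ∩ Ravi: 12:10–12:40, 14:20–14:40, 15:00–15:20.
Hassan ∩ Dana ∩ Ravi ∩ Sofia: 12:10–12:40.
Hassan ∩ Dana ∩ Ravi ∩ Sofia ∩ Freya: 12:10–12:40.
Total common minutes: 30.

30 minutes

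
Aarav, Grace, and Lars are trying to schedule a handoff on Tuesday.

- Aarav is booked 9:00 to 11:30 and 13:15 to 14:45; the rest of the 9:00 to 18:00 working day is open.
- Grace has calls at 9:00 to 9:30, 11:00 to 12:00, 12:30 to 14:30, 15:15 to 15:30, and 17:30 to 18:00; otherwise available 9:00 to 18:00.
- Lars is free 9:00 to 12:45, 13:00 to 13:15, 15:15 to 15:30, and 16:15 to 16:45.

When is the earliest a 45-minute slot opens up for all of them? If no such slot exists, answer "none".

Aarav free within 09:00–18:00: 11:30–13:15, 14:45–18:00.
Grace free within 09:00–18:00: 09:30–11:00, 12:00–12:30, 14:30–15:15, 15:30–17:30.
Aarav ∩ Grace: 12:00–12:30, 14:45–15:15, 15:30–17:30.
Aarav ∩ Grace ∩ Lars: 12:00–12:30, 16:15–16:45.
Windows ≥ 45 min: (none).

none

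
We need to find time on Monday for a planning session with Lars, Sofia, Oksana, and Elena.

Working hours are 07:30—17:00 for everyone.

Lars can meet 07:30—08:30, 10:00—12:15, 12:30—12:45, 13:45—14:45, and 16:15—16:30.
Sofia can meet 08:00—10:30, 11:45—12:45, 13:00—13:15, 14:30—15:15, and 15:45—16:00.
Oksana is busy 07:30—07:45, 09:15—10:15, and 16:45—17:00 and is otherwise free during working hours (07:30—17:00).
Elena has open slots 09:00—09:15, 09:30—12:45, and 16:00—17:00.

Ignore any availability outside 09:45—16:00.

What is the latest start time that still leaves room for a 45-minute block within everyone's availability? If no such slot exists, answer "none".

Oksana free within 07:30–17:00: 07:45–09:15, 10:15–16:45.
Lars ∩ Sofia: 08:00–08:30, 10:00–10:30, 11:45–12:15, 12:30–12:45, 14:30–14:45.
Lars ∩ Sofia ∩ Oksana: 08:00–08:30, 10:15–10:30, 11:45–12:15, 12:30–12:45, 14:30–14:45.
Lars ∩ Sofia ∩ Oksana ∩ Elena: 10:15–10:30, 11:45–12:15, 12:30–12:45.
Restricted to 09:45–16:00: 10:15–10:30, 11:45–12:15, 12:30–12:45.
Windows ≥ 45 min: (none).

none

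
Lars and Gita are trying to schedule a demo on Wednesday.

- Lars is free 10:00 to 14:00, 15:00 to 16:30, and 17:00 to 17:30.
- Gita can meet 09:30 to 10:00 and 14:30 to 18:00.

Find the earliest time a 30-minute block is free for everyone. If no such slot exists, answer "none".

15:00

Lars ∩ Gita: 15:00–16:30, 17:00–17:30.
Windows ≥ 30 min: 15:00–16:30, 17:00–17:30.
Earliest such window starts at 15:00.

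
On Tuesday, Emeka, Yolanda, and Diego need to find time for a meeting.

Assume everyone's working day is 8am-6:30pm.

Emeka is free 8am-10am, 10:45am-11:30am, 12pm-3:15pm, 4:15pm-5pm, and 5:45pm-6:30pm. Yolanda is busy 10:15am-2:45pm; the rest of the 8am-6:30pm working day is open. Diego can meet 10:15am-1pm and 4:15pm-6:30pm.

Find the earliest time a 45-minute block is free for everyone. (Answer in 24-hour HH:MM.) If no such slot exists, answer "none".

16:15

Yolanda free within 08:00–18:30: 08:00–10:15, 14:45–18:30.
Emeka ∩ Yolanda: 08:00–10:00, 14:45–15:15, 16:15–17:00, 17:45–18:30.
Emeka ∩ Yolanda ∩ Diego: 16:15–17:00, 17:45–18:30.
Windows ≥ 45 min: 16:15–17:00, 17:45–18:30.
Earliest such window starts at 16:15.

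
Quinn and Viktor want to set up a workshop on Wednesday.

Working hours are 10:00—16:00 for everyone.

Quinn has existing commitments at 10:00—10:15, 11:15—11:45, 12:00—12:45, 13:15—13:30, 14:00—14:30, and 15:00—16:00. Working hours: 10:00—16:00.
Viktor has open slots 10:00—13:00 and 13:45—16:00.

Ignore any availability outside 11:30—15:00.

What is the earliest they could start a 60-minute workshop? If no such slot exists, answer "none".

Quinn free within 10:00–16:00: 10:15–11:15, 11:45–12:00, 12:45–13:15, 13:30–14:00, 14:30–15:00.
Quinn ∩ Viktor: 10:15–11:15, 11:45–12:00, 12:45–13:00, 13:45–14:00, 14:30–15:00.
Restricted to 11:30–15:00: 11:45–12:00, 12:45–13:00, 13:45–14:00, 14:30–15:00.
Windows ≥ 60 min: (none).

none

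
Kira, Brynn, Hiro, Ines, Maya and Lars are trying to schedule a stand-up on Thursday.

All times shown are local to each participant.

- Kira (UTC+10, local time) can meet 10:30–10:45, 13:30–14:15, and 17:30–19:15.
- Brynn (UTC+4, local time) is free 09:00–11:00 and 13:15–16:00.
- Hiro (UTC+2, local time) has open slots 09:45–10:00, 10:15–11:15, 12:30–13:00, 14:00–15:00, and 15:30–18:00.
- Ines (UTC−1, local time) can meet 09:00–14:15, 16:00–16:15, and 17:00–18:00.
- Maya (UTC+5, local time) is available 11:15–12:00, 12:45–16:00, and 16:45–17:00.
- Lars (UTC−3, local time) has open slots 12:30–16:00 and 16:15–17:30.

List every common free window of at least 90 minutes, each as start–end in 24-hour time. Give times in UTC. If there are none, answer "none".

Kira → UTC: 00:30–00:45, 03:30–04:15, 07:30–09:15.
Brynn → UTC: 05:00–07:00, 09:15–12:00.
Hiro → UTC: 07:45–08:00, 08:15–09:15, 10:30–11:00, 12:00–13:00, 13:30–16:00.
Ines → UTC: 10:00–15:15, 17:00–17:15, 18:00–19:00.
Maya → UTC: 06:15–07:00, 07:45–11:00, 11:45–12:00.
Lars → UTC: 15:30–19:00, 19:15–20:30.
Kira ∩ Brynn: (none).
Kira ∩ Brynn ∩ Hiro: (none).
Kira ∩ Brynn ∩ Hiro ∩ Ines: (none).
Kira ∩ Brynn ∩ Hiro ∩ Ines ∩ Maya: (none).
Kira ∩ Brynn ∩ Hiro ∩ Ines ∩ Maya ∩ Lars: (none).
Windows ≥ 90 min: (none).

none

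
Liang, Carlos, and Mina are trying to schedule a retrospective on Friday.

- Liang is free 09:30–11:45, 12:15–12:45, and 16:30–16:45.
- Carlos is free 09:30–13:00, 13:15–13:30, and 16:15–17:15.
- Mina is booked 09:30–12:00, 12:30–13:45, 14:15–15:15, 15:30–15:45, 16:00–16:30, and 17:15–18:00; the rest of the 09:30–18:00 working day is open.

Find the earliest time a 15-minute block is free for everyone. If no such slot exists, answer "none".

12:15

Mina free within 09:30–18:00: 12:00–12:30, 13:45–14:15, 15:15–15:30, 15:45–16:00, 16:30–17:15.
Liang ∩ Carlos: 09:30–11:45, 12:15–12:45, 16:30–16:45.
Liang ∩ Carlos ∩ Mina: 12:15–12:30, 16:30–16:45.
Windows ≥ 15 min: 12:15–12:30, 16:30–16:45.
Earliest such window starts at 12:15.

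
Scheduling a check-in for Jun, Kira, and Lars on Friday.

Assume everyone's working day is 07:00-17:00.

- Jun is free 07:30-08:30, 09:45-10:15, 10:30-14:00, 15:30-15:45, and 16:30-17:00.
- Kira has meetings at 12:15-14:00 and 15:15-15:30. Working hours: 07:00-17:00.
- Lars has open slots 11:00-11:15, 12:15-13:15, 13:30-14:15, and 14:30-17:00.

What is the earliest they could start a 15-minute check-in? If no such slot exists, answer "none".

11:00

Kira free within 07:00–17:00: 07:00–12:15, 14:00–15:15, 15:30–17:00.
Jun ∩ Kira: 07:30–08:30, 09:45–10:15, 10:30–12:15, 15:30–15:45, 16:30–17:00.
Jun ∩ Kira ∩ Lars: 11:00–11:15, 15:30–15:45, 16:30–17:00.
Windows ≥ 15 min: 11:00–11:15, 15:30–15:45, 16:30–17:00.
Earliest such window starts at 11:00.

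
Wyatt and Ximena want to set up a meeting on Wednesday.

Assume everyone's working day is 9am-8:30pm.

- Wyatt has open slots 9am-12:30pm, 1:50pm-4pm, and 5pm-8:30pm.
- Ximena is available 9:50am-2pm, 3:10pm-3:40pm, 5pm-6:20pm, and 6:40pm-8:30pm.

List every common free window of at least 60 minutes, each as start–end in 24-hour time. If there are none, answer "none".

09:50–12:30, 17:00–18:20, 18:40–20:30

Wyatt ∩ Ximena: 09:50–12:30, 13:50–14:00, 15:10–15:40, 17:00–18:20, 18:40–20:30.
Windows ≥ 60 min: 09:50–12:30, 17:00–18:20, 18:40–20:30.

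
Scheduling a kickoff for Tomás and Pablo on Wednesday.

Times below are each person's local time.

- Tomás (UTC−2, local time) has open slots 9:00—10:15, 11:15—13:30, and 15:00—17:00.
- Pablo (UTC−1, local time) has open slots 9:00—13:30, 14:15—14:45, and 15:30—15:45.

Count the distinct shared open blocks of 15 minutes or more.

3

Tomás → UTC: 11:00–12:15, 13:15–15:30, 17:00–19:00.
Pablo → UTC: 10:00–14:30, 15:15–15:45, 16:30–16:45.
Tomás ∩ Pablo: 11:00–12:15, 13:15–14:30, 15:15–15:30.
Windows ≥ 15 min: 11:00–12:15, 13:15–14:30, 15:15–15:30.
That's 3 windows.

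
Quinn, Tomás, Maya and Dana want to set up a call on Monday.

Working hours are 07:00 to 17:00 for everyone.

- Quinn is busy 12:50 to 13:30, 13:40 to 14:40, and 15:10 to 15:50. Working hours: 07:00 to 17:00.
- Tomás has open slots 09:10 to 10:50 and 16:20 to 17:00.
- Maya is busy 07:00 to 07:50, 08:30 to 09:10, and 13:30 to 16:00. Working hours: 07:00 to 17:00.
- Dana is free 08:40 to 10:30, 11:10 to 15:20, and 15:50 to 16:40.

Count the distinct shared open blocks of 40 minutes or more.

1

Quinn free within 07:00–17:00: 07:00–12:50, 13:30–13:40, 14:40–15:10, 15:50–17:00.
Maya free within 07:00–17:00: 07:50–08:30, 09:10–13:30, 16:00–17:00.
Quinn ∩ Tomás: 09:10–10:50, 16:20–17:00.
Quinn ∩ Tomás ∩ Maya: 09:10–10:50, 16:20–17:00.
Quinn ∩ Tomás ∩ Maya ∩ Dana: 09:10–10:30, 16:20–16:40.
Windows ≥ 40 min: 09:10–10:30.
That's 1 window.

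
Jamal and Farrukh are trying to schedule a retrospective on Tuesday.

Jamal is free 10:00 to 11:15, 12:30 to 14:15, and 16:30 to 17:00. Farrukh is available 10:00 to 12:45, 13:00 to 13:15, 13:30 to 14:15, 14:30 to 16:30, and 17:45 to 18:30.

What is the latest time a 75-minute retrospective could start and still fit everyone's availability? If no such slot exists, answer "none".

Jamal ∩ Farrukh: 10:00–11:15, 12:30–12:45, 13:00–13:15, 13:30–14:15.
Windows ≥ 75 min: 10:00–11:15.
Latest start in the last window 10:00–11:15 is 11:15 − 75 min = 10:00.

10:00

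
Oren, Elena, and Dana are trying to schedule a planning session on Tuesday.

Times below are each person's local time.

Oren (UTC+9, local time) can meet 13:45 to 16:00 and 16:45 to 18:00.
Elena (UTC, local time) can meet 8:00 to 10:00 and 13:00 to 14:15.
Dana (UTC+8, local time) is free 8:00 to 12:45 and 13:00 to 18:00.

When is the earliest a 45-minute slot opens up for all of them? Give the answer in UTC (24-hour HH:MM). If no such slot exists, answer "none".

08:00

Oren → UTC: 04:45–07:00, 07:45–09:00.
Elena → UTC: 08:00–10:00, 13:00–14:15.
Dana → UTC: 00:00–04:45, 05:00–10:00.
Oren ∩ Elena: 08:00–09:00.
Oren ∩ Elena ∩ Dana: 08:00–09:00.
Windows ≥ 45 min: 08:00–09:00.
Earliest such window starts at 08:00.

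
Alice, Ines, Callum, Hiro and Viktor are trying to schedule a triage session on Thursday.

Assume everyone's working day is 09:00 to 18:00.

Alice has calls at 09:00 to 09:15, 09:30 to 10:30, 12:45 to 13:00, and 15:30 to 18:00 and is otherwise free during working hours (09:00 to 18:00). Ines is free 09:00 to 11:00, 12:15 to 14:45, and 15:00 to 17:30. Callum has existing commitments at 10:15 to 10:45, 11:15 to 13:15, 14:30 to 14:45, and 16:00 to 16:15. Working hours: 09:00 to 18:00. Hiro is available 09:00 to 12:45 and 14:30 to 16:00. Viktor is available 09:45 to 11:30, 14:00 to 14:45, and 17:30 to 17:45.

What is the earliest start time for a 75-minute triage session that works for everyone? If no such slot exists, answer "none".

Alice free within 09:00–18:00: 09:15–09:30, 10:30–12:45, 13:00–15:30.
Callum free within 09:00–18:00: 09:00–10:15, 10:45–11:15, 13:15–14:30, 14:45–16:00, 16:15–18:00.
Alice ∩ Ines: 09:15–09:30, 10:30–11:00, 12:15–12:45, 13:00–14:45, 15:00–15:30.
Alice ∩ Ines ∩ Callum: 09:15–09:30, 10:45–11:00, 13:15–14:30, 15:00–15:30.
Alice ∩ Ines ∩ Callum ∩ Hiro: 09:15–09:30, 10:45–11:00, 15:00–15:30.
Alice ∩ Ines ∩ Callum ∩ Hiro ∩ Viktor: 10:45–11:00.
Windows ≥ 75 min: (none).

none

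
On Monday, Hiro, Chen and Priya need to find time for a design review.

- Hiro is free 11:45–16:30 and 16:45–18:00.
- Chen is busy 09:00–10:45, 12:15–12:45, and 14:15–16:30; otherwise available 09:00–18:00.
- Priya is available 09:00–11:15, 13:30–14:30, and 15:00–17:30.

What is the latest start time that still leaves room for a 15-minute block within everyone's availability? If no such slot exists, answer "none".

Chen free within 09:00–18:00: 10:45–12:15, 12:45–14:15, 16:30–18:00.
Hiro ∩ Chen: 11:45–12:15, 12:45–14:15, 16:45–18:00.
Hiro ∩ Chen ∩ Priya: 13:30–14:15, 16:45–17:30.
Windows ≥ 15 min: 13:30–14:15, 16:45–17:30.
Latest start in the last window 16:45–17:30 is 17:30 − 15 min = 17:15.

17:15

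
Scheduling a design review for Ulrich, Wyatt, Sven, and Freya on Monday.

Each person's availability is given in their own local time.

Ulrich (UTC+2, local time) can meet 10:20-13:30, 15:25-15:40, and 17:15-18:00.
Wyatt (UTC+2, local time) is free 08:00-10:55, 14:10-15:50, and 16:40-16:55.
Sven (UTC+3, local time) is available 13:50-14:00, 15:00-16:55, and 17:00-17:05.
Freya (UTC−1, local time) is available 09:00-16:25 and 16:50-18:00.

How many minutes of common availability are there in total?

15 minutes

Ulrich → UTC: 08:20–11:30, 13:25–13:40, 15:15–16:00.
Wyatt → UTC: 06:00–08:55, 12:10–13:50, 14:40–14:55.
Sven → UTC: 10:50–11:00, 12:00–13:55, 14:00–14:05.
Freya → UTC: 10:00–17:25, 17:50–19:00.
Ulrich ∩ Wyatt: 08:20–08:55, 13:25–13:40.
Ulrich ∩ Wyatt ∩ Sven: 13:25–13:40.
Ulrich ∩ Wyatt ∩ Sven ∩ Freya: 13:25–13:40.
Total common minutes: 15.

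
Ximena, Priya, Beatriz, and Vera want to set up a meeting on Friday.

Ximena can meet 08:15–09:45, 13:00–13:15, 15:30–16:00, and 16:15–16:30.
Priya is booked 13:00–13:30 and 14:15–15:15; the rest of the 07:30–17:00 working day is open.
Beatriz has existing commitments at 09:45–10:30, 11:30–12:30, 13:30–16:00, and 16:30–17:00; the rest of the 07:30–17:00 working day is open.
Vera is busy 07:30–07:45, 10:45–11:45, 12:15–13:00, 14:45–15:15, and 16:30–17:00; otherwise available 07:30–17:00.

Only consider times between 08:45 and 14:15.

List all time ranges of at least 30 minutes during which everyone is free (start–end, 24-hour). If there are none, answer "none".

08:45–09:45

Priya free within 07:30–17:00: 07:30–13:00, 13:30–14:15, 15:15–17:00.
Beatriz free within 07:30–17:00: 07:30–09:45, 10:30–11:30, 12:30–13:30, 16:00–16:30.
Vera free within 07:30–17:00: 07:45–10:45, 11:45–12:15, 13:00–14:45, 15:15–16:30.
Ximena ∩ Priya: 08:15–09:45, 15:30–16:00, 16:15–16:30.
Ximena ∩ Priya ∩ Beatriz: 08:15–09:45, 16:15–16:30.
Ximena ∩ Priya ∩ Beatriz ∩ Vera: 08:15–09:45, 16:15–16:30.
Restricted to 08:45–14:15: 08:45–09:45.
Windows ≥ 30 min: 08:45–09:45.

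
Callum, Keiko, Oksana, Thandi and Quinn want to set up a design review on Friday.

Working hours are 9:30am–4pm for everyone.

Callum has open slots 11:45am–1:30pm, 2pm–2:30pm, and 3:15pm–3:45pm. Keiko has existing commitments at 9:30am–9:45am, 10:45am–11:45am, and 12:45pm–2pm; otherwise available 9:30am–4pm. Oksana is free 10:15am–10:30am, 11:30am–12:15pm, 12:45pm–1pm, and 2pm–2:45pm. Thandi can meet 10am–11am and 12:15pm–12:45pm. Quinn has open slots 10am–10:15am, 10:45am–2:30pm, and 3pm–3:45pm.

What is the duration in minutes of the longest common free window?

Keiko free within 09:30–16:00: 09:45–10:45, 11:45–12:45, 14:00–16:00.
Callum ∩ Keiko: 11:45–12:45, 14:00–14:30, 15:15–15:45.
Callum ∩ Keiko ∩ Oksana: 11:45–12:15, 14:00–14:30.
Callum ∩ Keiko ∩ Oksana ∩ Thandi: (none).
Callum ∩ Keiko ∩ Oksana ∩ Thandi ∩ Quinn: (none).
No common window.

0 minutes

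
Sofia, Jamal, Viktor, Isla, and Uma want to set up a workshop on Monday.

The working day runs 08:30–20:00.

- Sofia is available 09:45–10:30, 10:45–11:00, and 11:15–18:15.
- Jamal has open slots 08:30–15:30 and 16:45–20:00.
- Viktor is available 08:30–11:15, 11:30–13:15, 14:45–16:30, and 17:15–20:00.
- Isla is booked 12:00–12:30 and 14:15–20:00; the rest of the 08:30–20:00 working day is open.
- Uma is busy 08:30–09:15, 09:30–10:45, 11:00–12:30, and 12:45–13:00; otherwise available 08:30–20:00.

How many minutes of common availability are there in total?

45 minutes

Isla free within 08:30–20:00: 08:30–12:00, 12:30–14:15.
Uma free within 08:30–20:00: 09:15–09:30, 10:45–11:00, 12:30–12:45, 13:00–20:00.
Sofia ∩ Jamal: 09:45–10:30, 10:45–11:00, 11:15–15:30, 16:45–18:15.
Sofia ∩ Jamal ∩ Viktor: 09:45–10:30, 10:45–11:00, 11:30–13:15, 14:45–15:30, 17:15–18:15.
Sofia ∩ Jamal ∩ Viktor ∩ Isla: 09:45–10:30, 10:45–11:00, 11:30–12:00, 12:30–13:15.
Sofia ∩ Jamal ∩ Viktor ∩ Isla ∩ Uma: 10:45–11:00, 12:30–12:45, 13:00–13:15.
Total common minutes: 15 + 15 + 15 = 45.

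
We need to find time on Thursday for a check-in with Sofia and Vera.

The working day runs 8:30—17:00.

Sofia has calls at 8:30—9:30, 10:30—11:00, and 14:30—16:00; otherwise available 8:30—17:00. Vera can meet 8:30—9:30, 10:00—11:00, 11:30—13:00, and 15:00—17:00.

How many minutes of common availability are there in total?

180 minutes

Sofia free within 08:30–17:00: 09:30–10:30, 11:00–14:30, 16:00–17:00.
Sofia ∩ Vera: 10:00–10:30, 11:30–13:00, 16:00–17:00.
Total common minutes: 30 + 90 + 60 = 180.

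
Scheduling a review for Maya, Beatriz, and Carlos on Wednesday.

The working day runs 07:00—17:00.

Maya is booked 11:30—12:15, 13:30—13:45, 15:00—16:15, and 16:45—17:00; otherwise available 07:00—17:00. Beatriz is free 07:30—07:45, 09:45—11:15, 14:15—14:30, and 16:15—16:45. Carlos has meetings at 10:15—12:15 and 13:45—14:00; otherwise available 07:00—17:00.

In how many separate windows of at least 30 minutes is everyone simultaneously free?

Maya free within 07:00–17:00: 07:00–11:30, 12:15–13:30, 13:45–15:00, 16:15–16:45.
Carlos free within 07:00–17:00: 07:00–10:15, 12:15–13:45, 14:00–17:00.
Maya ∩ Beatriz: 07:30–07:45, 09:45–11:15, 14:15–14:30, 16:15–16:45.
Maya ∩ Beatriz ∩ Carlos: 07:30–07:45, 09:45–10:15, 14:15–14:30, 16:15–16:45.
Windows ≥ 30 min: 09:45–10:15, 16:15–16:45.
That's 2 windows.

2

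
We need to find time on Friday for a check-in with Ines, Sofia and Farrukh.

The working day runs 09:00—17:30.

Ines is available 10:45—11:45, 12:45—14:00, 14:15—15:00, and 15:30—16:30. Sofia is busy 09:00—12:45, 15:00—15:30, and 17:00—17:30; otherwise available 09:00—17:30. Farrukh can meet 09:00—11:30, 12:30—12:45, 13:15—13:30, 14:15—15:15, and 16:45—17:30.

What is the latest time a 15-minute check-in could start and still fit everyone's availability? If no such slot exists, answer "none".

14:45

Sofia free within 09:00–17:30: 12:45–15:00, 15:30–17:00.
Ines ∩ Sofia: 12:45–14:00, 14:15–15:00, 15:30–16:30.
Ines ∩ Sofia ∩ Farrukh: 13:15–13:30, 14:15–15:00.
Windows ≥ 15 min: 13:15–13:30, 14:15–15:00.
Latest start in the last window 14:15–15:00 is 15:00 − 15 min = 14:45.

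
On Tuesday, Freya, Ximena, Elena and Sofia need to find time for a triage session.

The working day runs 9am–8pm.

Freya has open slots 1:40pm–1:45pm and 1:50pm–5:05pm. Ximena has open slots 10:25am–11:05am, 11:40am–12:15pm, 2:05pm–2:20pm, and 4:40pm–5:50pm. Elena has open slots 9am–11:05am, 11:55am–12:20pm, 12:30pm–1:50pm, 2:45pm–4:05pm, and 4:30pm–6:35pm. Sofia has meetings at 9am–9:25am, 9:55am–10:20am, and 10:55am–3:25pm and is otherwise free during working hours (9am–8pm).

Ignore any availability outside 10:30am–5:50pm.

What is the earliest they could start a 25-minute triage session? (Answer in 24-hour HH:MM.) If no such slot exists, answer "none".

Sofia free within 09:00–20:00: 09:25–09:55, 10:20–10:55, 15:25–20:00.
Freya ∩ Ximena: 14:05–14:20, 16:40–17:05.
Freya ∩ Ximena ∩ Elena: 16:40–17:05.
Freya ∩ Ximena ∩ Elena ∩ Sofia: 16:40–17:05.
Restricted to 10:30–17:50: 16:40–17:05.
Windows ≥ 25 min: 16:40–17:05.
Earliest such window starts at 16:40.

16:40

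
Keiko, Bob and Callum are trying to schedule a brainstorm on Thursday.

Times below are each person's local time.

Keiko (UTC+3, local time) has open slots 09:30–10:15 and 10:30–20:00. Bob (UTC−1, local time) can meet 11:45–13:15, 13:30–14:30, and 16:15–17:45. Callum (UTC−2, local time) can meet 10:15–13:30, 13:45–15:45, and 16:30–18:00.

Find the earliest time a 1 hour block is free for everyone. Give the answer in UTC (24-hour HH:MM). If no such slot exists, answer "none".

12:45

Keiko → UTC: 06:30–07:15, 07:30–17:00.
Bob → UTC: 12:45–14:15, 14:30–15:30, 17:15–18:45.
Callum → UTC: 12:15–15:30, 15:45–17:45, 18:30–20:00.
Keiko ∩ Bob: 12:45–14:15, 14:30–15:30.
Keiko ∩ Bob ∩ Callum: 12:45–14:15, 14:30–15:30.
Windows ≥ 60 min: 12:45–14:15, 14:30–15:30.
Earliest such window starts at 12:45.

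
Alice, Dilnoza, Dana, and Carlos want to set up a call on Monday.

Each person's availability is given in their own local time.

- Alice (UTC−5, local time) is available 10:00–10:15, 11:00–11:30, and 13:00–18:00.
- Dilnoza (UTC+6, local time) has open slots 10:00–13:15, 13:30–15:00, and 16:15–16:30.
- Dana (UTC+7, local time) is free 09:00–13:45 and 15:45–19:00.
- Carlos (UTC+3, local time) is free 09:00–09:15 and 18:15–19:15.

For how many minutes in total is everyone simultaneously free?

Alice → UTC: 15:00–15:15, 16:00–16:30, 18:00–23:00.
Dilnoza → UTC: 04:00–07:15, 07:30–09:00, 10:15–10:30.
Dana → UTC: 02:00–06:45, 08:45–12:00.
Carlos → UTC: 06:00–06:15, 15:15–16:15.
Alice ∩ Dilnoza: (none).
Alice ∩ Dilnoza ∩ Dana: (none).
Alice ∩ Dilnoza ∩ Dana ∩ Carlos: (none).
Total common minutes: 0.

0 minutes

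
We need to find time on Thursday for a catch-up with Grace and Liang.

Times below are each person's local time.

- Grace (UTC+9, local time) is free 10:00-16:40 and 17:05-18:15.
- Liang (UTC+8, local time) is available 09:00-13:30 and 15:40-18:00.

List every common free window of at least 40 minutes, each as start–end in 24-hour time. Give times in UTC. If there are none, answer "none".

Grace → UTC: 01:00–07:40, 08:05–09:15.
Liang → UTC: 01:00–05:30, 07:40–10:00.
Grace ∩ Liang: 01:00–05:30, 08:05–09:15.
Windows ≥ 40 min: 01:00–05:30, 08:05–09:15.

01:00–05:30, 08:05–09:15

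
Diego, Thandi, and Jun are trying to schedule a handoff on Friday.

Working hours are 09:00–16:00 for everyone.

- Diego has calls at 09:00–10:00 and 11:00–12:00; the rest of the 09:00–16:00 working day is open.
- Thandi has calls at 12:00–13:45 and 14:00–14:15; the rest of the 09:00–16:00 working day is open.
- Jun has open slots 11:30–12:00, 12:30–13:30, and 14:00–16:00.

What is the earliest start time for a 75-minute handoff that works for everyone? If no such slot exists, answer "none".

Diego free within 09:00–16:00: 10:00–11:00, 12:00–16:00.
Thandi free within 09:00–16:00: 09:00–12:00, 13:45–14:00, 14:15–16:00.
Diego ∩ Thandi: 10:00–11:00, 13:45–14:00, 14:15–16:00.
Diego ∩ Thandi ∩ Jun: 14:15–16:00.
Windows ≥ 75 min: 14:15–16:00.
Earliest such window starts at 14:15.

14:15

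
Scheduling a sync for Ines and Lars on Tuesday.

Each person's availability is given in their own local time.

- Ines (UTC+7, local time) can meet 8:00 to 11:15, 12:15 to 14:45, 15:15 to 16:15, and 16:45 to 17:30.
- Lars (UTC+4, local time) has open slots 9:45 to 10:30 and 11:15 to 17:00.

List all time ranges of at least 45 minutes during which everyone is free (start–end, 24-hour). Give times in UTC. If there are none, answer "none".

05:45–06:30, 08:15–09:15, 09:45–10:30

Ines → UTC: 01:00–04:15, 05:15–07:45, 08:15–09:15, 09:45–10:30.
Lars → UTC: 05:45–06:30, 07:15–13:00.
Ines ∩ Lars: 05:45–06:30, 07:15–07:45, 08:15–09:15, 09:45–10:30.
Windows ≥ 45 min: 05:45–06:30, 08:15–09:15, 09:45–10:30.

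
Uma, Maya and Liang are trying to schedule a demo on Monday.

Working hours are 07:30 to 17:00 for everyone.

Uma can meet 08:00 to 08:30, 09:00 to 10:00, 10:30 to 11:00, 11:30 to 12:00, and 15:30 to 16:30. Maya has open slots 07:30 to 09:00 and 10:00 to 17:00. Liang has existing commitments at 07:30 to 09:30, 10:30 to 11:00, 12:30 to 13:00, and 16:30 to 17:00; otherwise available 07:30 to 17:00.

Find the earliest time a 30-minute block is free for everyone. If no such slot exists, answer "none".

Liang free within 07:30–17:00: 09:30–10:30, 11:00–12:30, 13:00–16:30.
Uma ∩ Maya: 08:00–08:30, 10:30–11:00, 11:30–12:00, 15:30–16:30.
Uma ∩ Maya ∩ Liang: 11:30–12:00, 15:30–16:30.
Windows ≥ 30 min: 11:30–12:00, 15:30–16:30.
Earliest such window starts at 11:30.

11:30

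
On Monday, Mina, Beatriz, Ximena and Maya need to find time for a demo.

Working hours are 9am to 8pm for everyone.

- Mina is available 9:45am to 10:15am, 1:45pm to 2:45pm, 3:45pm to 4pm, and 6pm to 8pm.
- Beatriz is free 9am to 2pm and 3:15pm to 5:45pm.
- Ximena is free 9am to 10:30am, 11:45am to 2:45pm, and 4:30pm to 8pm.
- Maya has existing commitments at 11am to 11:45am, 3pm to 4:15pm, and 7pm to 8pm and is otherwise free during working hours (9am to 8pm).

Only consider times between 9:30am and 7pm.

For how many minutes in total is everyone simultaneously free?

Maya free within 09:00–20:00: 09:00–11:00, 11:45–15:00, 16:15–19:00.
Mina ∩ Beatriz: 09:45–10:15, 13:45–14:00, 15:45–16:00.
Mina ∩ Beatriz ∩ Ximena: 09:45–10:15, 13:45–14:00.
Mina ∩ Beatriz ∩ Ximena ∩ Maya: 09:45–10:15, 13:45–14:00.
Restricted to 09:30–19:00: 09:45–10:15, 13:45–14:00.
Total common minutes: 30 + 15 = 45.

45 minutes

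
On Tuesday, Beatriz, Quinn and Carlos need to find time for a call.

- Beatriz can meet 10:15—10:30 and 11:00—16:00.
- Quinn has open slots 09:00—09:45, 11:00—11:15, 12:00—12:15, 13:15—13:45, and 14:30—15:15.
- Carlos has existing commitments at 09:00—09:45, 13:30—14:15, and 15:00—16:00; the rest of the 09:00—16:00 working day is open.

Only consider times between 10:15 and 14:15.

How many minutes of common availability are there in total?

Carlos free within 09:00–16:00: 09:45–13:30, 14:15–15:00.
Beatriz ∩ Quinn: 11:00–11:15, 12:00–12:15, 13:15–13:45, 14:30–15:15.
Beatriz ∩ Quinn ∩ Carlos: 11:00–11:15, 12:00–12:15, 13:15–13:30, 14:30–15:00.
Restricted to 10:15–14:15: 11:00–11:15, 12:00–12:15, 13:15–13:30.
Total common minutes: 15 + 15 + 15 = 45.

45 minutes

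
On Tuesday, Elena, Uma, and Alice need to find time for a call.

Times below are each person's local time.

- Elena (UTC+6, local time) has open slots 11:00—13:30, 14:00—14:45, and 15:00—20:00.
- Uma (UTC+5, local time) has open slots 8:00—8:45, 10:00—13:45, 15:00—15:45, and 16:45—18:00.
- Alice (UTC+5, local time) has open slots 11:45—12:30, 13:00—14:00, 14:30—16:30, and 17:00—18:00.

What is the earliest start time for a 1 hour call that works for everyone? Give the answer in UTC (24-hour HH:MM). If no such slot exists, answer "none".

Elena → UTC: 05:00–07:30, 08:00–08:45, 09:00–14:00.
Uma → UTC: 03:00–03:45, 05:00–08:45, 10:00–10:45, 11:45–13:00.
Alice → UTC: 06:45–07:30, 08:00–09:00, 09:30–11:30, 12:00–13:00.
Elena ∩ Uma: 05:00–07:30, 08:00–08:45, 10:00–10:45, 11:45–13:00.
Elena ∩ Uma ∩ Alice: 06:45–07:30, 08:00–08:45, 10:00–10:45, 12:00–13:00.
Windows ≥ 60 min: 12:00–13:00.
Earliest such window starts at 12:00.

12:00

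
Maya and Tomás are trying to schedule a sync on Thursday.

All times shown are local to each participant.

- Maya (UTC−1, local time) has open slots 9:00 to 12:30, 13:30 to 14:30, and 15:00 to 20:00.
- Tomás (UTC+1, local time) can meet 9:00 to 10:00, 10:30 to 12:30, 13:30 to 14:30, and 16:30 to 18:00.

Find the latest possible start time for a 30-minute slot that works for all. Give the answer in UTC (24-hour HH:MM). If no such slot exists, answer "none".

16:30

Maya → UTC: 10:00–13:30, 14:30–15:30, 16:00–21:00.
Tomás → UTC: 08:00–09:00, 09:30–11:30, 12:30–13:30, 15:30–17:00.
Maya ∩ Tomás: 10:00–11:30, 12:30–13:30, 16:00–17:00.
Windows ≥ 30 min: 10:00–11:30, 12:30–13:30, 16:00–17:00.
Latest start in the last window 16:00–17:00 is 17:00 − 30 min = 16:30.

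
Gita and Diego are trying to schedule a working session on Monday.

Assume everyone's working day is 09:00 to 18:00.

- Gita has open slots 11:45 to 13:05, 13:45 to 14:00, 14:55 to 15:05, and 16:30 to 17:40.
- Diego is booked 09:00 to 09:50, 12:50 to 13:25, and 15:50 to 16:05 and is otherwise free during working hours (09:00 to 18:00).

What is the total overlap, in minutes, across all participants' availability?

160 minutes

Diego free within 09:00–18:00: 09:50–12:50, 13:25–15:50, 16:05–18:00.
Gita ∩ Diego: 11:45–12:50, 13:45–14:00, 14:55–15:05, 16:30–17:40.
Total common minutes: 65 + 15 + 10 + 70 = 160.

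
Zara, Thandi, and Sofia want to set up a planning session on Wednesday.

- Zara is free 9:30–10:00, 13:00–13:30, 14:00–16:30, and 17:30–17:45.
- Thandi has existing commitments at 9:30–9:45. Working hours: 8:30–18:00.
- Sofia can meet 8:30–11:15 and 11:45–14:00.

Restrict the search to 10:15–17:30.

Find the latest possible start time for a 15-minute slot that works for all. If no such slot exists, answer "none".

Thandi free within 08:30–18:00: 08:30–09:30, 09:45–18:00.
Zara ∩ Thandi: 09:45–10:00, 13:00–13:30, 14:00–16:30, 17:30–17:45.
Zara ∩ Thandi ∩ Sofia: 09:45–10:00, 13:00–13:30.
Restricted to 10:15–17:30: 13:00–13:30.
Windows ≥ 15 min: 13:00–13:30.
Latest start in the last window 13:00–13:30 is 13:30 − 15 min = 13:15.

13:15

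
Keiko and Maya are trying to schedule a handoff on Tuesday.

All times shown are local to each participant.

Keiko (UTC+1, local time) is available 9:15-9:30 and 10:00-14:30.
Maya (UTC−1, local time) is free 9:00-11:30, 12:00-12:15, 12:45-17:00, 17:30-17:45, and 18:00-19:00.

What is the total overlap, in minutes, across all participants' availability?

165 minutes

Keiko → UTC: 08:15–08:30, 09:00–13:30.
Maya → UTC: 10:00–12:30, 13:00–13:15, 13:45–18:00, 18:30–18:45, 19:00–20:00.
Keiko ∩ Maya: 10:00–12:30, 13:00–13:15.
Total common minutes: 150 + 15 = 165.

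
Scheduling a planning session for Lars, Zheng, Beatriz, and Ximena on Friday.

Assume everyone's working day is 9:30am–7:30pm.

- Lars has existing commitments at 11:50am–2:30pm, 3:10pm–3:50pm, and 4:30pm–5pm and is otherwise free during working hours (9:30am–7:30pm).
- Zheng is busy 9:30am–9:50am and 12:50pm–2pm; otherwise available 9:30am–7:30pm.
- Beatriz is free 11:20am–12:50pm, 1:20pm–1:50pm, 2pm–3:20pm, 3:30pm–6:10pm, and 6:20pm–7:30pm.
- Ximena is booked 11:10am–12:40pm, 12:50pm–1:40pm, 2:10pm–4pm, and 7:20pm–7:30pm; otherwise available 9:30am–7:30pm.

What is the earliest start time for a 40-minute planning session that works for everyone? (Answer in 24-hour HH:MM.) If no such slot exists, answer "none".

Lars free within 09:30–19:30: 09:30–11:50, 14:30–15:10, 15:50–16:30, 17:00–19:30.
Zheng free within 09:30–19:30: 09:50–12:50, 14:00–19:30.
Ximena free within 09:30–19:30: 09:30–11:10, 12:40–12:50, 13:40–14:10, 16:00–19:20.
Lars ∩ Zheng: 09:50–11:50, 14:30–15:10, 15:50–16:30, 17:00–19:30.
Lars ∩ Zheng ∩ Beatriz: 11:20–11:50, 14:30–15:10, 15:50–16:30, 17:00–18:10, 18:20–19:30.
Lars ∩ Zheng ∩ Beatriz ∩ Ximena: 16:00–16:30, 17:00–18:10, 18:20–19:20.
Windows ≥ 40 min: 17:00–18:10, 18:20–19:20.
Earliest such window starts at 17:00.

17:00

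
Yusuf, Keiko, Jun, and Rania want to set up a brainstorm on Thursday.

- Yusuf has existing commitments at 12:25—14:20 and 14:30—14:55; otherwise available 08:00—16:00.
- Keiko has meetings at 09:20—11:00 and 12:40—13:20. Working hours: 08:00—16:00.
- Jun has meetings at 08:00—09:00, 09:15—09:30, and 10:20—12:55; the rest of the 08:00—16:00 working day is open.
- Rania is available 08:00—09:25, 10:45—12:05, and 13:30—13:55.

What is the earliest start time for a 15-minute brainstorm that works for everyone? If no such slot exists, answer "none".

09:00

Yusuf free within 08:00–16:00: 08:00–12:25, 14:20–14:30, 14:55–16:00.
Keiko free within 08:00–16:00: 08:00–09:20, 11:00–12:40, 13:20–16:00.
Jun free within 08:00–16:00: 09:00–09:15, 09:30–10:20, 12:55–16:00.
Yusuf ∩ Keiko: 08:00–09:20, 11:00–12:25, 14:20–14:30, 14:55–16:00.
Yusuf ∩ Keiko ∩ Jun: 09:00–09:15, 14:20–14:30, 14:55–16:00.
Yusuf ∩ Keiko ∩ Jun ∩ Rania: 09:00–09:15.
Windows ≥ 15 min: 09:00–09:15.
Earliest such window starts at 09:00.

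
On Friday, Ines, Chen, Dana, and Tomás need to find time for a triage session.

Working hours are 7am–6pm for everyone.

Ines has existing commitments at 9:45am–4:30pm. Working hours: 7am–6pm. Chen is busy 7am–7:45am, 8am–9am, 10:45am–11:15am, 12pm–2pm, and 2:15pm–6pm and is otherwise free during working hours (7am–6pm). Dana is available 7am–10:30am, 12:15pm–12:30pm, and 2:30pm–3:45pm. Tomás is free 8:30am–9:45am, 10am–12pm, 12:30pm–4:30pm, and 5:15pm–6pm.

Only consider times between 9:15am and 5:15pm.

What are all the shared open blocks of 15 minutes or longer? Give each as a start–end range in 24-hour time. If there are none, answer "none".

09:15–09:45

Ines free within 07:00–18:00: 07:00–09:45, 16:30–18:00.
Chen free within 07:00–18:00: 07:45–08:00, 09:00–10:45, 11:15–12:00, 14:00–14:15.
Ines ∩ Chen: 07:45–08:00, 09:00–09:45.
Ines ∩ Chen ∩ Dana: 07:45–08:00, 09:00–09:45.
Ines ∩ Chen ∩ Dana ∩ Tomás: 09:00–09:45.
Restricted to 09:15–17:15: 09:15–09:45.
Windows ≥ 15 min: 09:15–09:45.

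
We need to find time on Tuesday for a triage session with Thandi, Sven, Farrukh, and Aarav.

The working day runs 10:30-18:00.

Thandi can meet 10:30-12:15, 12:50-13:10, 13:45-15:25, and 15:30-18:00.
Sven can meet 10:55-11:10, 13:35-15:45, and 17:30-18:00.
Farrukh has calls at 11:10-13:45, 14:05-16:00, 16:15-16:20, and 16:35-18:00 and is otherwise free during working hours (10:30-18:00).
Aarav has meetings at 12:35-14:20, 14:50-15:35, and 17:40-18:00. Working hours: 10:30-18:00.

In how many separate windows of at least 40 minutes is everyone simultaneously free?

0

Farrukh free within 10:30–18:00: 10:30–11:10, 13:45–14:05, 16:00–16:15, 16:20–16:35.
Aarav free within 10:30–18:00: 10:30–12:35, 14:20–14:50, 15:35–17:40.
Thandi ∩ Sven: 10:55–11:10, 13:45–15:25, 15:30–15:45, 17:30–18:00.
Thandi ∩ Sven ∩ Farrukh: 10:55–11:10, 13:45–14:05.
Thandi ∩ Sven ∩ Farrukh ∩ Aarav: 10:55–11:10.
Windows ≥ 40 min: (none).
That's 0 windows.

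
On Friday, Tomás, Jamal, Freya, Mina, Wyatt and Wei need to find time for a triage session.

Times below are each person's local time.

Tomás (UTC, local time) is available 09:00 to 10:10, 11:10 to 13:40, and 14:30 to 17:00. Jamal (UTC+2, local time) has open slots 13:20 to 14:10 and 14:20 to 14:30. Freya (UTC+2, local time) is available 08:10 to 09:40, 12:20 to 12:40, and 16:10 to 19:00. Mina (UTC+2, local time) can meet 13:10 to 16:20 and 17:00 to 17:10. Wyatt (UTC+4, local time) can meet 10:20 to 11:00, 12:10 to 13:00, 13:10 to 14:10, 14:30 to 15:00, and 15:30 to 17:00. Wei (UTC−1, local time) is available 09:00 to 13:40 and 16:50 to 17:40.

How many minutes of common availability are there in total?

0 minutes

Tomás → UTC: 09:00–10:10, 11:10–13:40, 14:30–17:00.
Jamal → UTC: 11:20–12:10, 12:20–12:30.
Freya → UTC: 06:10–07:40, 10:20–10:40, 14:10–17:00.
Mina → UTC: 11:10–14:20, 15:00–15:10.
Wyatt → UTC: 06:20–07:00, 08:10–09:00, 09:10–10:10, 10:30–11:00, 11:30–13:00.
Wei → UTC: 10:00–14:40, 17:50–18:40.
Tomás ∩ Jamal: 11:20–12:10, 12:20–12:30.
Tomás ∩ Jamal ∩ Freya: (none).
Tomás ∩ Jamal ∩ Freya ∩ Mina: (none).
Tomás ∩ Jamal ∩ Freya ∩ Mina ∩ Wyatt: (none).
Tomás ∩ Jamal ∩ Freya ∩ Mina ∩ Wyatt ∩ Wei: (none).
Total common minutes: 0.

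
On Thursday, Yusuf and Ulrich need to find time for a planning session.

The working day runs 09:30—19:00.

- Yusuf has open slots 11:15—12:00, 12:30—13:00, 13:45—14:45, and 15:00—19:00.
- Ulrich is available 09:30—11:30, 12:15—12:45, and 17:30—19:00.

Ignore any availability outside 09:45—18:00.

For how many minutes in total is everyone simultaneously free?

Yusuf ∩ Ulrich: 11:15–11:30, 12:30–12:45, 17:30–19:00.
Restricted to 09:45–18:00: 11:15–11:30, 12:30–12:45, 17:30–18:00.
Total common minutes: 15 + 15 + 30 = 60.

60 minutes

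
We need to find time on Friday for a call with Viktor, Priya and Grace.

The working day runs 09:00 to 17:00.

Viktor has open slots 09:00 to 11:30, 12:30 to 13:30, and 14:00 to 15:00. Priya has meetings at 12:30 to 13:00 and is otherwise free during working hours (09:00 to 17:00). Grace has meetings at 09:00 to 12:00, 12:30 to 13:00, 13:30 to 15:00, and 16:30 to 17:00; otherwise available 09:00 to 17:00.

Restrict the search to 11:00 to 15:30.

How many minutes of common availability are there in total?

Priya free within 09:00–17:00: 09:00–12:30, 13:00–17:00.
Grace free within 09:00–17:00: 12:00–12:30, 13:00–13:30, 15:00–16:30.
Viktor ∩ Priya: 09:00–11:30, 13:00–13:30, 14:00–15:00.
Viktor ∩ Priya ∩ Grace: 13:00–13:30.
Restricted to 11:00–15:30: 13:00–13:30.
Total common minutes: 30.

30 minutes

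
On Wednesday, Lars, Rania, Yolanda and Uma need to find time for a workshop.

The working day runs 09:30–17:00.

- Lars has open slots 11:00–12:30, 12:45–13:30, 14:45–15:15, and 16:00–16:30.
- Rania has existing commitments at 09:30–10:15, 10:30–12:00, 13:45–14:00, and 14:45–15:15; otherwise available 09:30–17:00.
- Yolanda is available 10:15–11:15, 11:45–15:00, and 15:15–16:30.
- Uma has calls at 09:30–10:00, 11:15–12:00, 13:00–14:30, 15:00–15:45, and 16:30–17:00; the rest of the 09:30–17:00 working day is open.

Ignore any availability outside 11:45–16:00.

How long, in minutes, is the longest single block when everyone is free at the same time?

30 minutes

Rania free within 09:30–17:00: 10:15–10:30, 12:00–13:45, 14:00–14:45, 15:15–17:00.
Uma free within 09:30–17:00: 10:00–11:15, 12:00–13:00, 14:30–15:00, 15:45–16:30.
Lars ∩ Rania: 12:00–12:30, 12:45–13:30, 16:00–16:30.
Lars ∩ Rania ∩ Yolanda: 12:00–12:30, 12:45–13:30, 16:00–16:30.
Lars ∩ Rania ∩ Yolanda ∩ Uma: 12:00–12:30, 12:45–13:00, 16:00–16:30.
Restricted to 11:45–16:00: 12:00–12:30, 12:45–13:00.
Common window lengths: 30, 15 min; longest is 30.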